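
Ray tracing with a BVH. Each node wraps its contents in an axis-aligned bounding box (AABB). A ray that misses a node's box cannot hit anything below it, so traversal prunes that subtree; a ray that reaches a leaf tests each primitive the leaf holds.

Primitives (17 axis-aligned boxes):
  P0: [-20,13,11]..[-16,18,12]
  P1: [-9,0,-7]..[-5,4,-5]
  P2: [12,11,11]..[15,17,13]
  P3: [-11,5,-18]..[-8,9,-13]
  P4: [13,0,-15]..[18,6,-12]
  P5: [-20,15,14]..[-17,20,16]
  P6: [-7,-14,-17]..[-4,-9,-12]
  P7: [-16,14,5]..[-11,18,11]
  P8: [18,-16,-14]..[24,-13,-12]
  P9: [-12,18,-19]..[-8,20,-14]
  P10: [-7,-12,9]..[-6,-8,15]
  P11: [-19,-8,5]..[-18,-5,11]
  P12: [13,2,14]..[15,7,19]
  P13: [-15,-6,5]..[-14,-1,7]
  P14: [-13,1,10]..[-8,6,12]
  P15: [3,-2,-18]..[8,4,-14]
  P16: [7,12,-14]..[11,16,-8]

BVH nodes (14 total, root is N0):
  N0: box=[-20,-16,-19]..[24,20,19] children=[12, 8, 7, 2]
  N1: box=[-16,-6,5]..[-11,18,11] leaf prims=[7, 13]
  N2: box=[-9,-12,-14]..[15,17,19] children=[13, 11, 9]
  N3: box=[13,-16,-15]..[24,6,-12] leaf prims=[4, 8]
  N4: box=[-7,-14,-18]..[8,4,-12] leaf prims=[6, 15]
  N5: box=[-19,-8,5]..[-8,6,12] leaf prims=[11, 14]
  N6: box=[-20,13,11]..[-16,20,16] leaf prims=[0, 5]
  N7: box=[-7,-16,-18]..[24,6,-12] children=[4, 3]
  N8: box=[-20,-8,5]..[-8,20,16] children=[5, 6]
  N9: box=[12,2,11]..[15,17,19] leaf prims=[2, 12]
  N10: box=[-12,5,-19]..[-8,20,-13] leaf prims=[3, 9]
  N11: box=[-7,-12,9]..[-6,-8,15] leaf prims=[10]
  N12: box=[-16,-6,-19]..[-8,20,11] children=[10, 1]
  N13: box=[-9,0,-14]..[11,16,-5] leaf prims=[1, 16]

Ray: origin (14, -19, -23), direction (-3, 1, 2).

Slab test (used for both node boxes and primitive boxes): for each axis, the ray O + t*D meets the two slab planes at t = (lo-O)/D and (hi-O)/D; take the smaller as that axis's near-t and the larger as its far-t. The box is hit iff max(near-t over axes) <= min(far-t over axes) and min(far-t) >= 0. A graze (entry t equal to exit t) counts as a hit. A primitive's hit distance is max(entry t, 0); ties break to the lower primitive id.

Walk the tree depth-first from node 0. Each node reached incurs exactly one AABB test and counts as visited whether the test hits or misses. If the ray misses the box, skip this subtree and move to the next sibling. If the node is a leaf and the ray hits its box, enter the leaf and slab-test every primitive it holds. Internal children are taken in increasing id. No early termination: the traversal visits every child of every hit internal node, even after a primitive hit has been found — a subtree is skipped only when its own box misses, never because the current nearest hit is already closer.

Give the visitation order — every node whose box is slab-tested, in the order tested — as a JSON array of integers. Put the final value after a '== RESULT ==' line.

Walk:
N0 x:[-10/3,34/3] y:[3,39] z:[2,21] -> hit [3,34/3], descend [2, 7, 8, 12]
  N2 x:[-1/3,23/3] y:[7,36] z:[9/2,21] -> hit [7,23/3], descend [9, 11, 13]
    N9 x:[-1/3,2/3] y:[21,36] z:[17,21] -> miss, prune
    N11 x:[20/3,7] y:[7,11] z:[16,19] -> miss, prune
    N13 x:[1,23/3] y:[19,35] z:[9/2,9] -> miss, prune
  N7 x:[-10/3,7] y:[3,25] z:[5/2,11/2] -> hit [3,11/2], descend [3, 4]
    N3 x:[-10/3,1/3] y:[3,25] z:[4,11/2] -> miss, prune
    N4 x:[2,7] y:[5,23] z:[5/2,11/2] -> hit [5,11/2] leaf, test {P6(miss), P15(miss)}
  N8 x:[22/3,34/3] y:[11,39] z:[14,39/2] -> miss, prune
  N12 x:[22/3,10] y:[13,39] z:[2,17] -> miss, prune

Summary -> nodes [0, 2, 9, 11, 13, 7, 3, 4, 8, 12]; box-tests=10; leaf-entries=1; first=miss

== RESULT ==
[0, 2, 9, 11, 13, 7, 3, 4, 8, 12]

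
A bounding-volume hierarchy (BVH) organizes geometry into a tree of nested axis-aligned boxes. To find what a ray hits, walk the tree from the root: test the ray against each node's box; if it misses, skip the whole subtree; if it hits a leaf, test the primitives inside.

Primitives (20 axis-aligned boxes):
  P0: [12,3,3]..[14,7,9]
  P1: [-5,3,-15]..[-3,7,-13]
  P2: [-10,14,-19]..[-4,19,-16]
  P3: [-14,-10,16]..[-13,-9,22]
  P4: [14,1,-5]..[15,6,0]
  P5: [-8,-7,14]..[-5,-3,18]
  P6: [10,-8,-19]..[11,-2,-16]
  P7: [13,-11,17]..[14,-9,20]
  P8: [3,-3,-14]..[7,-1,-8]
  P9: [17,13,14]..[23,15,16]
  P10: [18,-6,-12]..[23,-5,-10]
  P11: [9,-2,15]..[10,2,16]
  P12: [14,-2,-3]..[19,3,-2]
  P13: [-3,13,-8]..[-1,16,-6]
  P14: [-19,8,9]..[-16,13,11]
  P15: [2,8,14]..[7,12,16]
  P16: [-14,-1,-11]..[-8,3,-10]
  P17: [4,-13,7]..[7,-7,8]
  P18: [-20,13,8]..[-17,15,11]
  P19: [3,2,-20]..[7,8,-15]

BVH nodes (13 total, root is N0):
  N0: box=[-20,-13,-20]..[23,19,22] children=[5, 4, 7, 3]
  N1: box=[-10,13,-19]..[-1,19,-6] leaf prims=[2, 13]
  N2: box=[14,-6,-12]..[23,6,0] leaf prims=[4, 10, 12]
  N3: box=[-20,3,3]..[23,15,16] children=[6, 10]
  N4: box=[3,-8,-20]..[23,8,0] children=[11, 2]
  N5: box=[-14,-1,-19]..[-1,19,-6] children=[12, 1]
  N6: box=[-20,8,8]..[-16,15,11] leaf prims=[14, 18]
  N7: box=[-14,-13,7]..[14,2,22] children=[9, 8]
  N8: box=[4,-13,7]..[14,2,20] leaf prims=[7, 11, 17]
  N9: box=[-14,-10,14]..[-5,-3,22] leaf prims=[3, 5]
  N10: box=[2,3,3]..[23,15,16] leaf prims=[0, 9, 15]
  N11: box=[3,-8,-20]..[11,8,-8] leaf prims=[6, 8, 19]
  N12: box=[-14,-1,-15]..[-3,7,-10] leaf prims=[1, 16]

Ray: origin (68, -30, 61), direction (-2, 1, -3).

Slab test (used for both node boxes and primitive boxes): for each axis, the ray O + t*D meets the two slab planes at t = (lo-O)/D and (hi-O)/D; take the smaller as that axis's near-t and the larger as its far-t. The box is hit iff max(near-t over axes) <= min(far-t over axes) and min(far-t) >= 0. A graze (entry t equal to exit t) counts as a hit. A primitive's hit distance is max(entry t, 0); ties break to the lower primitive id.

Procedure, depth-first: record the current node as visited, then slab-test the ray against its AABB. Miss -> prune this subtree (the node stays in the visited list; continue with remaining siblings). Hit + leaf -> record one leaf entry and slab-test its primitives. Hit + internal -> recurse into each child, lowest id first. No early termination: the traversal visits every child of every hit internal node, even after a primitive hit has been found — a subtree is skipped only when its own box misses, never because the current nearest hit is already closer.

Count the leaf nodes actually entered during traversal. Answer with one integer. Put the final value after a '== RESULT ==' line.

Trace the traversal:
N0 x:[45/2,44] y:[17,49] z:[13,27] -> hit [45/2,27], descend [3, 4, 5, 7]
  N3 x:[45/2,44] y:[33,45] z:[15,58/3] -> miss, prune
  N4 x:[45/2,65/2] y:[22,38] z:[61/3,27] -> hit [45/2,27], descend [2, 11]
    N2 x:[45/2,27] y:[24,36] z:[61/3,73/3] -> hit [24,73/3] leaf, test {P4(miss), P10@t=24, P12(miss)}
    N11 x:[57/2,65/2] y:[22,38] z:[23,27] -> miss, prune
  N5 x:[69/2,41] y:[29,49] z:[67/3,80/3] -> miss, prune
  N7 x:[27,41] y:[17,32] z:[13,18] -> miss, prune

Summary -> nodes [0, 3, 4, 2, 11, 5, 7]; box-tests=7; leaf-entries=1; first=P10

== RESULT ==
1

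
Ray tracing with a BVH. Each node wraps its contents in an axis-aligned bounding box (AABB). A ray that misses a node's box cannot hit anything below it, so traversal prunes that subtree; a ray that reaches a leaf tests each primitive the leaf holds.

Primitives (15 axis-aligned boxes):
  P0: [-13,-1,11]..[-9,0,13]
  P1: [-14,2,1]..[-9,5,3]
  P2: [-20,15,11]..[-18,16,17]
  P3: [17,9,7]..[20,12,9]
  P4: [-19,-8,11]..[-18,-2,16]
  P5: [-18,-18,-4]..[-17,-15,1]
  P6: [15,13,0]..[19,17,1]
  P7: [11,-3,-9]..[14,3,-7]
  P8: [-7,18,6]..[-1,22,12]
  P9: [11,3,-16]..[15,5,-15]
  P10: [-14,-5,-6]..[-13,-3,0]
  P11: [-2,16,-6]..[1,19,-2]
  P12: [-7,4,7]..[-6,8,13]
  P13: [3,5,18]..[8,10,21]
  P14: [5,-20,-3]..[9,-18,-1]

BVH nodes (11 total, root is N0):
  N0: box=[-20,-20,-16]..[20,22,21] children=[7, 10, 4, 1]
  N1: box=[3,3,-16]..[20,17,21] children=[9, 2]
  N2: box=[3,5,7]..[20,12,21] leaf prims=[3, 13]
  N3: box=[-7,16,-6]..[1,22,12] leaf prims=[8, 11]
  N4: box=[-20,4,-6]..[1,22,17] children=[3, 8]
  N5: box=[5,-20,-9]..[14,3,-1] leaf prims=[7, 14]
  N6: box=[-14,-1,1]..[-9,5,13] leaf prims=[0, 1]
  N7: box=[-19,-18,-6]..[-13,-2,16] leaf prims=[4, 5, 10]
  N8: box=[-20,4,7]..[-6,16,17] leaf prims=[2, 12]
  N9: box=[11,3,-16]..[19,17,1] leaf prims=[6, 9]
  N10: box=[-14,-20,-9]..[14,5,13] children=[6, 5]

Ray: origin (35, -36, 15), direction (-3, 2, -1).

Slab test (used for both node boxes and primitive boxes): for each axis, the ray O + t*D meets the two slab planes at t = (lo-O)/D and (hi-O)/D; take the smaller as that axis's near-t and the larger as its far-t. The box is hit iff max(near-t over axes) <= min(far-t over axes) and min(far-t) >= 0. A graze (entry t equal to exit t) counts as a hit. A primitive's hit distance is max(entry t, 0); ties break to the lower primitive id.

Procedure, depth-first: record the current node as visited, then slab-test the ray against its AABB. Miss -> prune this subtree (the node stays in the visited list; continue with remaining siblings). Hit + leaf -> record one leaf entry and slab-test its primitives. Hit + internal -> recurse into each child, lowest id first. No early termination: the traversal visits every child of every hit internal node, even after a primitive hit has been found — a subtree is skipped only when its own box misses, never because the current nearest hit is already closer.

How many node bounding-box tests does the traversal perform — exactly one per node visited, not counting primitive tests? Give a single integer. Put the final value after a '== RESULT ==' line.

Traverse from the root:
N0 x:[5,55/3] y:[8,29] z:[-6,31] -> hit [8,55/3], descend [1, 4, 7, 10]
  N1 x:[5,32/3] y:[39/2,53/2] z:[-6,31] -> miss, prune
  N4 x:[34/3,55/3] y:[20,29] z:[-2,21] -> miss, prune
  N7 x:[16,18] y:[9,17] z:[-1,21] -> hit [16,17] leaf, test {P4(miss), P5(miss), P10@t=16}
  N10 x:[7,49/3] y:[8,41/2] z:[2,24] -> hit [8,49/3], descend [5, 6]
    N5 x:[7,10] y:[8,39/2] z:[16,24] -> miss, prune
    N6 x:[44/3,49/3] y:[35/2,41/2] z:[2,14] -> miss, prune

Visited [0, 1, 4, 7, 10, 5, 6]. Tests: 7 box, 1 leaf. Nearest: P10.

== RESULT ==
7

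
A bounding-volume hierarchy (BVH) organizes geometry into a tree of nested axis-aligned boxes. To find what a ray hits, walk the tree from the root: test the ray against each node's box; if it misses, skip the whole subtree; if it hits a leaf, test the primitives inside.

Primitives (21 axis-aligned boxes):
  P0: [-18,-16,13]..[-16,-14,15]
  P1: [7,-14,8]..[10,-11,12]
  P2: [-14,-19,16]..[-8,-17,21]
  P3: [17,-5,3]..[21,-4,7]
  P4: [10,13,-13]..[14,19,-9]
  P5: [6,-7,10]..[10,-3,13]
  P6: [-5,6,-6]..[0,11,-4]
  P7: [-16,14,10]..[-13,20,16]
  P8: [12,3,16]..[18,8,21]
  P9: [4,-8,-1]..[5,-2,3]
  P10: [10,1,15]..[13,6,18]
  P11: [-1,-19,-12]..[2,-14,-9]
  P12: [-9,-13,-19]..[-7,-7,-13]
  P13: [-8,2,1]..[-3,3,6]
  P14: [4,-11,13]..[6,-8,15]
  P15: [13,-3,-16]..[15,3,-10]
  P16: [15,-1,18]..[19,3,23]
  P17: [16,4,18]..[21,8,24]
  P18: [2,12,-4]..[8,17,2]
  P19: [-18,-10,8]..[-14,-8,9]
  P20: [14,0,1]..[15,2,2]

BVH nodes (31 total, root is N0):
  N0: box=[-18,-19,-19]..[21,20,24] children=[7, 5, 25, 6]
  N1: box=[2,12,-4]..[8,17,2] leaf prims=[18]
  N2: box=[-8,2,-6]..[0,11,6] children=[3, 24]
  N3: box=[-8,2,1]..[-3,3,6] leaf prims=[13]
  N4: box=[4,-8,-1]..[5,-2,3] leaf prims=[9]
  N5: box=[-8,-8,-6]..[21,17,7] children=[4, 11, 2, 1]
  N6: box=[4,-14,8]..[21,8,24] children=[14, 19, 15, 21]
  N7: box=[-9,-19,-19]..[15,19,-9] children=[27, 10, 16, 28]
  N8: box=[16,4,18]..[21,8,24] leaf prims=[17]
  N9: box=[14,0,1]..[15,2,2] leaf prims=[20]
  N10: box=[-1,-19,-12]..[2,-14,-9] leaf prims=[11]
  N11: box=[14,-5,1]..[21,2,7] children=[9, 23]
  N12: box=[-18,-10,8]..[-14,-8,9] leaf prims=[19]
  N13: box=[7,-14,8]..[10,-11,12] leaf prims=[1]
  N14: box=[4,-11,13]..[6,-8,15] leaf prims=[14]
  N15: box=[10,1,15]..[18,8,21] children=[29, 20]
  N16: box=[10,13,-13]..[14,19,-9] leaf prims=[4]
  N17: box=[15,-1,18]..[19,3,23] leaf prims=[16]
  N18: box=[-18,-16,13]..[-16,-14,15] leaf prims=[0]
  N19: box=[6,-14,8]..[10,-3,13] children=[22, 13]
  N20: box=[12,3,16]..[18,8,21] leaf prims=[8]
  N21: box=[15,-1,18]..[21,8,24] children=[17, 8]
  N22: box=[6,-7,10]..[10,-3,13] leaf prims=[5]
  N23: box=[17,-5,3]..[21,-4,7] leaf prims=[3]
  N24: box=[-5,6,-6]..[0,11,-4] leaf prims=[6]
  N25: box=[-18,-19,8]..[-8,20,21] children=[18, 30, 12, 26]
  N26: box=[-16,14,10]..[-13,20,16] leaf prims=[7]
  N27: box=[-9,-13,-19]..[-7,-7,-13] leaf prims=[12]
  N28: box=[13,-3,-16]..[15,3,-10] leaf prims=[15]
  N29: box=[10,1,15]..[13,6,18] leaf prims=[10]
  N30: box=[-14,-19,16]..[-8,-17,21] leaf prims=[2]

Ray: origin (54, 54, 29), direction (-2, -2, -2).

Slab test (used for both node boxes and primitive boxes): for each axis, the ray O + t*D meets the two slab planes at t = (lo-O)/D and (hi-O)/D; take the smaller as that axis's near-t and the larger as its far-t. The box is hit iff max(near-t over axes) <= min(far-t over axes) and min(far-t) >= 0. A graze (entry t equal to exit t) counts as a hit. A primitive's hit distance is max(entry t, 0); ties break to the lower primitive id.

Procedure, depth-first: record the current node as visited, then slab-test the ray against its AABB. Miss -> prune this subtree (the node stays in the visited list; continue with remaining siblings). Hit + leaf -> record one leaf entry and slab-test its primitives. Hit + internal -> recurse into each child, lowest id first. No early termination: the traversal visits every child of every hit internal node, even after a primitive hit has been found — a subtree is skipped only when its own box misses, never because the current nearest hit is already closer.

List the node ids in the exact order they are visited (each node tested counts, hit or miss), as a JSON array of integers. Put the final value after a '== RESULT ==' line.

Walk:
N0 x:[33/2,36] y:[17,73/2] z:[5/2,24] -> hit [17,24], descend [5, 6, 7, 25]
  N5 x:[33/2,31] y:[37/2,31] z:[11,35/2] -> miss, prune
  N6 x:[33/2,25] y:[23,34] z:[5/2,21/2] -> miss, prune
  N7 x:[39/2,63/2] y:[35/2,73/2] z:[19,24] -> hit [39/2,24], descend [10, 16, 27, 28]
    N10 x:[26,55/2] y:[34,73/2] z:[19,41/2] -> miss, prune
    N16 x:[20,22] y:[35/2,41/2] z:[19,21] -> hit [20,41/2] leaf, test {P4@t=20}
    N27 x:[61/2,63/2] y:[61/2,67/2] z:[21,24] -> miss, prune
    N28 x:[39/2,41/2] y:[51/2,57/2] z:[39/2,45/2] -> miss, prune
  N25 x:[31,36] y:[17,73/2] z:[4,21/2] -> miss, prune

Summary -> nodes [0, 5, 6, 7, 10, 16, 27, 28, 25]; box-tests=9; leaf-entries=1; first=P4

== RESULT ==
[0, 5, 6, 7, 10, 16, 27, 28, 25]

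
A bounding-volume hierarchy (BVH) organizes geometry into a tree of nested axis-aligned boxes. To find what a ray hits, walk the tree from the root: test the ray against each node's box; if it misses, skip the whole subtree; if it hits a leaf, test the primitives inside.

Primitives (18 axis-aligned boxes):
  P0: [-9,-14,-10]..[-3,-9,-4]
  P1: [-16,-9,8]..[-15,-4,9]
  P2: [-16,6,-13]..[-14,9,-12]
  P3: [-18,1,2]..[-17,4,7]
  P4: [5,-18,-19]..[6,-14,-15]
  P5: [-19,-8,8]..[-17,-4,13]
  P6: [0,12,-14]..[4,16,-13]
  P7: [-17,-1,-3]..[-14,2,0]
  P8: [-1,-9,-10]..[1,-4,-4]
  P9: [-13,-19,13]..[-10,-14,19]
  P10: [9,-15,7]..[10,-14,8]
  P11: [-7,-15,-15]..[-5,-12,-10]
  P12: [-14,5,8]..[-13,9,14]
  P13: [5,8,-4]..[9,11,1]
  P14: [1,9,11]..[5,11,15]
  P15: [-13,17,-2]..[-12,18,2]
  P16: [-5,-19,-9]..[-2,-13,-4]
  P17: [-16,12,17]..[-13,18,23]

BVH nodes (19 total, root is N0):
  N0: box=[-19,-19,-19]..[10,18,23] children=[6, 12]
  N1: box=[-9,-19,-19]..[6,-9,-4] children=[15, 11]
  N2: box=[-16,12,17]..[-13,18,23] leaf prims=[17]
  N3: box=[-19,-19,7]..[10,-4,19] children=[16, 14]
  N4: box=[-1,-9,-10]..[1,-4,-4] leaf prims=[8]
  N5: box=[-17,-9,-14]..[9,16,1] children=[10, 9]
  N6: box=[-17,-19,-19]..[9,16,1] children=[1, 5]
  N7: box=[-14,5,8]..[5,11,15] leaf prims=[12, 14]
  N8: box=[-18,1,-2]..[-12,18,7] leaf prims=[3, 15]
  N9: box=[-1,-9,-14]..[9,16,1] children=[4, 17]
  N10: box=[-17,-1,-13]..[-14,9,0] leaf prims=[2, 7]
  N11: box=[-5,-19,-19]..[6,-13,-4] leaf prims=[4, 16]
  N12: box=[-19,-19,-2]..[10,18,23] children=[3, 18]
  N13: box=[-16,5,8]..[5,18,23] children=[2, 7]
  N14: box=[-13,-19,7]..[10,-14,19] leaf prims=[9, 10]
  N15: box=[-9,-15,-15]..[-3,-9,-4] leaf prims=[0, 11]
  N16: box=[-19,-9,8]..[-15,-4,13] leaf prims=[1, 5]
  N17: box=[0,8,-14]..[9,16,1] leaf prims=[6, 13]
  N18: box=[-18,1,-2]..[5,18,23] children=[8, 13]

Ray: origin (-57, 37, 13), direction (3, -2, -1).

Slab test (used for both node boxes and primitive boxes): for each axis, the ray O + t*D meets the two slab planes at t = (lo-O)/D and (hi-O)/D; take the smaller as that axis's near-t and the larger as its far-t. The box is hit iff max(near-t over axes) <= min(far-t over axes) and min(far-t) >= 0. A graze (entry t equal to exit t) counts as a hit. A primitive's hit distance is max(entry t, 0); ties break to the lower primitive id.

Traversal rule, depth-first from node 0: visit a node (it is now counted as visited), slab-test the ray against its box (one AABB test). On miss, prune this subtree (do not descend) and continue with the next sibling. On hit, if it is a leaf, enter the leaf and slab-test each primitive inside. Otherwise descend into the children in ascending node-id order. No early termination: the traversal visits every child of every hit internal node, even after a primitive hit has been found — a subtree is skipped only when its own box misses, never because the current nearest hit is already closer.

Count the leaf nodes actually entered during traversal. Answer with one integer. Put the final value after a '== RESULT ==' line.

Walk:
N0 x:[38/3,67/3] y:[19/2,28] z:[-10,32] -> hit [38/3,67/3], descend [6, 12]
  N6 x:[40/3,22] y:[21/2,28] z:[12,32] -> hit [40/3,22], descend [1, 5]
    N1 x:[16,21] y:[23,28] z:[17,32] -> miss, prune
    N5 x:[40/3,22] y:[21/2,23] z:[12,27] -> hit [40/3,22], descend [9, 10]
      N9 x:[56/3,22] y:[21/2,23] z:[12,27] -> hit [56/3,22], descend [4, 17]
        N4 x:[56/3,58/3] y:[41/2,23] z:[17,23] -> miss, prune
        N17 x:[19,22] y:[21/2,29/2] z:[12,27] -> miss, prune
      N10 x:[40/3,43/3] y:[14,19] z:[13,26] -> hit [14,43/3] leaf, test {P2(miss), P7(miss)}
  N12 x:[38/3,67/3] y:[19/2,28] z:[-10,15] -> hit [38/3,15], descend [3, 18]
    N3 x:[38/3,67/3] y:[41/2,28] z:[-6,6] -> miss, prune
    N18 x:[13,62/3] y:[19/2,18] z:[-10,15] -> hit [13,15], descend [8, 13]
      N8 x:[13,15] y:[19/2,18] z:[6,15] -> hit [13,15] leaf, test {P3(miss), P15(miss)}
      N13 x:[41/3,62/3] y:[19/2,16] z:[-10,5] -> miss, prune

order=[0, 6, 1, 5, 9, 4, 17, 10, 12, 3, 18, 8, 13]  |boxes|=13  |leaves|=2  hit=miss

== RESULT ==
2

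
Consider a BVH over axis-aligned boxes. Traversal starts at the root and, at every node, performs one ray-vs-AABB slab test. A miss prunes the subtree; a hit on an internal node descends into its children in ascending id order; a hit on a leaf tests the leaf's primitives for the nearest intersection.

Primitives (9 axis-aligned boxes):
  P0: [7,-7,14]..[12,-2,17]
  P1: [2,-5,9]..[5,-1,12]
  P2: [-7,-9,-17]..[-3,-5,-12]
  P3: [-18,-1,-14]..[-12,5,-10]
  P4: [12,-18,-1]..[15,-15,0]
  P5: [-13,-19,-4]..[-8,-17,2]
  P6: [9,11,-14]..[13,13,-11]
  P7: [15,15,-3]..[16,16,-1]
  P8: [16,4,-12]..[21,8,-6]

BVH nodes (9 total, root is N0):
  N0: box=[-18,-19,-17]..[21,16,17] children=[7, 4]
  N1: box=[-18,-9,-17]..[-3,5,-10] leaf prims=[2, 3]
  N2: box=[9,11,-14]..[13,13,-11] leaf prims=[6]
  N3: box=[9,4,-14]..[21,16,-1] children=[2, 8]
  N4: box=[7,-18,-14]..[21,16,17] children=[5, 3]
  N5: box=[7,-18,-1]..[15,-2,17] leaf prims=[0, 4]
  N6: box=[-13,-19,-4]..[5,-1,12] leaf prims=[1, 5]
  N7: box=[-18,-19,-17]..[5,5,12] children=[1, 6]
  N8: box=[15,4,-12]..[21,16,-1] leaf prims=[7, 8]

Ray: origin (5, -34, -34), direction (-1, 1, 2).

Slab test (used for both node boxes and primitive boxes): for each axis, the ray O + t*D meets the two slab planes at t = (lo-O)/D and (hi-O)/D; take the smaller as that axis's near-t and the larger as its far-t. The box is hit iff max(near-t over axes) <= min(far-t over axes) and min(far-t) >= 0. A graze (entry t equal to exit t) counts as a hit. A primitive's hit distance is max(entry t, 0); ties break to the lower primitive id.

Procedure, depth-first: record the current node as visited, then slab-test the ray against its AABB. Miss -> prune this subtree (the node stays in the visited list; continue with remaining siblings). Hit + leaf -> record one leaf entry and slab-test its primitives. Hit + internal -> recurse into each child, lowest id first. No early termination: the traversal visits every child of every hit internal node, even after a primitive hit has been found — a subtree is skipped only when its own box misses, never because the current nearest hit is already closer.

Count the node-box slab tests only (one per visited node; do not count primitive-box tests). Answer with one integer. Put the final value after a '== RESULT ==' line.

Walk:
N0 x:[-16,23] y:[15,50] z:[17/2,51/2] -> hit [15,23], descend [4, 7]
  N4 x:[-16,-2] y:[16,50] z:[10,51/2] -> miss, prune
  N7 x:[0,23] y:[15,39] z:[17/2,23] -> hit [15,23], descend [1, 6]
    N1 x:[8,23] y:[25,39] z:[17/2,12] -> miss, prune
    N6 x:[0,18] y:[15,33] z:[15,23] -> hit [15,18] leaf, test {P1(miss), P5@t=15}

Summary -> nodes [0, 4, 7, 1, 6]; box-tests=5; leaf-entries=1; first=P5

== RESULT ==
5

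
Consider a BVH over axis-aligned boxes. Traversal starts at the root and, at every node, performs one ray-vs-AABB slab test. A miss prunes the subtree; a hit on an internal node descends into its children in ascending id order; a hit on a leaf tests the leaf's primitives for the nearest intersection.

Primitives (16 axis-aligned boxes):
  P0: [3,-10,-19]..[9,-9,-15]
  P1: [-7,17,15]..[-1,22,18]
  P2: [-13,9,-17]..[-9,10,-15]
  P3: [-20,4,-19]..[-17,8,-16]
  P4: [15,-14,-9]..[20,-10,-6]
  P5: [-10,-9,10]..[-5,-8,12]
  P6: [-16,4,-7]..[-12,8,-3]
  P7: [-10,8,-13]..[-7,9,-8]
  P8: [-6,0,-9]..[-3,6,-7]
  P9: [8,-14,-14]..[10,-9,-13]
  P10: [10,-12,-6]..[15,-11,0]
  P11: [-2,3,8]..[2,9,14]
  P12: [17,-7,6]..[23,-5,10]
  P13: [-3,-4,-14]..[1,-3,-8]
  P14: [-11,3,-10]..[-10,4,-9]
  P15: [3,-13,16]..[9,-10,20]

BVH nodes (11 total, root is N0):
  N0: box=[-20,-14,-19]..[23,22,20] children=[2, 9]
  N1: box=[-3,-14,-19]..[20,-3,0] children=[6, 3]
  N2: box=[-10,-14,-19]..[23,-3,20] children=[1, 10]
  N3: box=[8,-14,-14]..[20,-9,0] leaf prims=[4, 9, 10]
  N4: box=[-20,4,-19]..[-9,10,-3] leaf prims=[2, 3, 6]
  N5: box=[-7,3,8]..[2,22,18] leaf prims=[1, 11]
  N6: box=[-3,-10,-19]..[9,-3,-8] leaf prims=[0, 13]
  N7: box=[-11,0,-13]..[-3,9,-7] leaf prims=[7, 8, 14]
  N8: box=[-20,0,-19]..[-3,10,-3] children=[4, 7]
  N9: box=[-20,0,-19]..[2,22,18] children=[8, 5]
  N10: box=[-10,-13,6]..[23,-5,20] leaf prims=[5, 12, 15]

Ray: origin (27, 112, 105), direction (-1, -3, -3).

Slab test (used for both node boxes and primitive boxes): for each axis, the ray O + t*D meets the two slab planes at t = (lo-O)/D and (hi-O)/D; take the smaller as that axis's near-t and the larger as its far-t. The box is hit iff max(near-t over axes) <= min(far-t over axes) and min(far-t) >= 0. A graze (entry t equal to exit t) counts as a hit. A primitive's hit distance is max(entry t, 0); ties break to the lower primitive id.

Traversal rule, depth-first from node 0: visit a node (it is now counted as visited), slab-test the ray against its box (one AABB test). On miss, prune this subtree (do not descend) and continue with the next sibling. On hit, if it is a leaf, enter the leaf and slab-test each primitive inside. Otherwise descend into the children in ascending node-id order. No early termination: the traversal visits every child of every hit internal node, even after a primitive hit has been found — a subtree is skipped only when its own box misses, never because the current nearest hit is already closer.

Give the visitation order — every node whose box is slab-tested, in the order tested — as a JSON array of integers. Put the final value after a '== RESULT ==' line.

Walk:
N0 x:[4,47] y:[30,42] z:[85/3,124/3] -> hit [30,124/3], descend [2, 9]
  N2 x:[4,37] y:[115/3,42] z:[85/3,124/3] -> miss, prune
  N9 x:[25,47] y:[30,112/3] z:[29,124/3] -> hit [30,112/3], descend [5, 8]
    N5 x:[25,34] y:[30,109/3] z:[29,97/3] -> hit [30,97/3] leaf, test {P1@t=30, P11(miss)}
    N8 x:[30,47] y:[34,112/3] z:[36,124/3] -> hit [36,112/3], descend [4, 7]
      N4 x:[36,47] y:[34,36] z:[36,124/3] -> hit [36,36] leaf, test {P2(miss), P3(miss), P6(miss)}
      N7 x:[30,38] y:[103/3,112/3] z:[112/3,118/3] -> hit [112/3,112/3] leaf, test {P7(miss), P8(miss), P14(miss)}

Summary -> nodes [0, 2, 9, 5, 8, 4, 7]; box-tests=7; leaf-entries=3; first=P1

== RESULT ==
[0, 2, 9, 5, 8, 4, 7]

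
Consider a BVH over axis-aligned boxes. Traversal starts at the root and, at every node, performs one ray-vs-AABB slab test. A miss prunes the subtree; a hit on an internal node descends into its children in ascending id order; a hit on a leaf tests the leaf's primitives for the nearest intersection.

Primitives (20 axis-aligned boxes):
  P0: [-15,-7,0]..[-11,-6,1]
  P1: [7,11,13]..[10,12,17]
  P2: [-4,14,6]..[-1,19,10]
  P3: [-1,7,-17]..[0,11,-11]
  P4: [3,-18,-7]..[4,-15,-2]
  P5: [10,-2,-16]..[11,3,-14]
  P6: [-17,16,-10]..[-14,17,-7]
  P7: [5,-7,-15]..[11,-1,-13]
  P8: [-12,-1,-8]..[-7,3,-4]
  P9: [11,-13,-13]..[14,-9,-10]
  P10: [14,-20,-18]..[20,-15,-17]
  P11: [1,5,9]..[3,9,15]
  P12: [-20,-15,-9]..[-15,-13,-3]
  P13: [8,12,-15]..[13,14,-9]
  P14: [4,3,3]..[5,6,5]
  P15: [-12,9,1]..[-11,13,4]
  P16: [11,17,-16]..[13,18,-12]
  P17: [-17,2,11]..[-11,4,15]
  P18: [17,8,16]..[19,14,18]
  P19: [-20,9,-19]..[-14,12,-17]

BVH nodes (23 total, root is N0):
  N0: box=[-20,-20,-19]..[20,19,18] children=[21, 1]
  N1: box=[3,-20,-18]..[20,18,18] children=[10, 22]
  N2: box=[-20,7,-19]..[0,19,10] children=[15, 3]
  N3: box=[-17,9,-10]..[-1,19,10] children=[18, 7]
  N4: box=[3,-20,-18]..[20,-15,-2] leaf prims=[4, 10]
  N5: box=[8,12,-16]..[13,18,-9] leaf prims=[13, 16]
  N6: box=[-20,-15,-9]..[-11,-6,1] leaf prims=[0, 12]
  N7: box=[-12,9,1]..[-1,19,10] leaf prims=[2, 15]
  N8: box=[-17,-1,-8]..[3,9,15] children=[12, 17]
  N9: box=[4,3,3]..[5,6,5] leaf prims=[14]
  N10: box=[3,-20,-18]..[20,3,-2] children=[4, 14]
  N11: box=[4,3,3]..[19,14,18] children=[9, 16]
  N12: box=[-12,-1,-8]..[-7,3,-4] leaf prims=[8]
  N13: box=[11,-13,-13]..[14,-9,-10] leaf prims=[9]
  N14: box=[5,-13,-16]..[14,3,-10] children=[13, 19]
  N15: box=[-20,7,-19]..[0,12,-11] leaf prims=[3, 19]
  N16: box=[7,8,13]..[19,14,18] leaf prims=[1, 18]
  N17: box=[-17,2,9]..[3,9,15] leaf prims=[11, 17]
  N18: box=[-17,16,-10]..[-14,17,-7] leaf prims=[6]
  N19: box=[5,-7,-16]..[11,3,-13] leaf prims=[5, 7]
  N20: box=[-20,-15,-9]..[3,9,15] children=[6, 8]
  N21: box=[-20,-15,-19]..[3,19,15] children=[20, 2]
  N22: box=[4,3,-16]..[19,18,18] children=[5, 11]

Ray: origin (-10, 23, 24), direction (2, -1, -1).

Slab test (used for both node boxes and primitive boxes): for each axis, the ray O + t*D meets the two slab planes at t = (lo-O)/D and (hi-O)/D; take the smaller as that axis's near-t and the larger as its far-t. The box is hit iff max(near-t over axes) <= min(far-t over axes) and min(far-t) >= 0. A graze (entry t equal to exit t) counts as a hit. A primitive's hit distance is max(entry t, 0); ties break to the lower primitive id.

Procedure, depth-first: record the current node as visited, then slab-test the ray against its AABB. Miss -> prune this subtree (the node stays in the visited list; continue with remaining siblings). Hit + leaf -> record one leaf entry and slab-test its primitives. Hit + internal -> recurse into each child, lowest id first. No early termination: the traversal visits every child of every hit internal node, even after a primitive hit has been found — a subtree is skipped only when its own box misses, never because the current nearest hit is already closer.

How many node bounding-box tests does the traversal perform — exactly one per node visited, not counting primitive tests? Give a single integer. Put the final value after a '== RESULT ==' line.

Walk:
N0 x:[-5,15] y:[4,43] z:[6,43] -> hit [6,15], descend [1, 21]
  N1 x:[13/2,15] y:[5,43] z:[6,42] -> hit [13/2,15], descend [10, 22]
    N10 x:[13/2,15] y:[20,43] z:[26,42] -> miss, prune
    N22 x:[7,29/2] y:[5,20] z:[6,40] -> hit [7,29/2], descend [5, 11]
      N5 x:[9,23/2] y:[5,11] z:[33,40] -> miss, prune
      N11 x:[7,29/2] y:[9,20] z:[6,21] -> hit [9,29/2], descend [9, 16]
        N9 x:[7,15/2] y:[17,20] z:[19,21] -> miss, prune
        N16 x:[17/2,29/2] y:[9,15] z:[6,11] -> hit [9,11] leaf, test {P1(miss), P18(miss)}
  N21 x:[-5,13/2] y:[4,38] z:[9,43] -> miss, prune

Summary -> nodes [0, 1, 10, 22, 5, 11, 9, 16, 21]; box-tests=9; leaf-entries=1; first=miss

== RESULT ==
9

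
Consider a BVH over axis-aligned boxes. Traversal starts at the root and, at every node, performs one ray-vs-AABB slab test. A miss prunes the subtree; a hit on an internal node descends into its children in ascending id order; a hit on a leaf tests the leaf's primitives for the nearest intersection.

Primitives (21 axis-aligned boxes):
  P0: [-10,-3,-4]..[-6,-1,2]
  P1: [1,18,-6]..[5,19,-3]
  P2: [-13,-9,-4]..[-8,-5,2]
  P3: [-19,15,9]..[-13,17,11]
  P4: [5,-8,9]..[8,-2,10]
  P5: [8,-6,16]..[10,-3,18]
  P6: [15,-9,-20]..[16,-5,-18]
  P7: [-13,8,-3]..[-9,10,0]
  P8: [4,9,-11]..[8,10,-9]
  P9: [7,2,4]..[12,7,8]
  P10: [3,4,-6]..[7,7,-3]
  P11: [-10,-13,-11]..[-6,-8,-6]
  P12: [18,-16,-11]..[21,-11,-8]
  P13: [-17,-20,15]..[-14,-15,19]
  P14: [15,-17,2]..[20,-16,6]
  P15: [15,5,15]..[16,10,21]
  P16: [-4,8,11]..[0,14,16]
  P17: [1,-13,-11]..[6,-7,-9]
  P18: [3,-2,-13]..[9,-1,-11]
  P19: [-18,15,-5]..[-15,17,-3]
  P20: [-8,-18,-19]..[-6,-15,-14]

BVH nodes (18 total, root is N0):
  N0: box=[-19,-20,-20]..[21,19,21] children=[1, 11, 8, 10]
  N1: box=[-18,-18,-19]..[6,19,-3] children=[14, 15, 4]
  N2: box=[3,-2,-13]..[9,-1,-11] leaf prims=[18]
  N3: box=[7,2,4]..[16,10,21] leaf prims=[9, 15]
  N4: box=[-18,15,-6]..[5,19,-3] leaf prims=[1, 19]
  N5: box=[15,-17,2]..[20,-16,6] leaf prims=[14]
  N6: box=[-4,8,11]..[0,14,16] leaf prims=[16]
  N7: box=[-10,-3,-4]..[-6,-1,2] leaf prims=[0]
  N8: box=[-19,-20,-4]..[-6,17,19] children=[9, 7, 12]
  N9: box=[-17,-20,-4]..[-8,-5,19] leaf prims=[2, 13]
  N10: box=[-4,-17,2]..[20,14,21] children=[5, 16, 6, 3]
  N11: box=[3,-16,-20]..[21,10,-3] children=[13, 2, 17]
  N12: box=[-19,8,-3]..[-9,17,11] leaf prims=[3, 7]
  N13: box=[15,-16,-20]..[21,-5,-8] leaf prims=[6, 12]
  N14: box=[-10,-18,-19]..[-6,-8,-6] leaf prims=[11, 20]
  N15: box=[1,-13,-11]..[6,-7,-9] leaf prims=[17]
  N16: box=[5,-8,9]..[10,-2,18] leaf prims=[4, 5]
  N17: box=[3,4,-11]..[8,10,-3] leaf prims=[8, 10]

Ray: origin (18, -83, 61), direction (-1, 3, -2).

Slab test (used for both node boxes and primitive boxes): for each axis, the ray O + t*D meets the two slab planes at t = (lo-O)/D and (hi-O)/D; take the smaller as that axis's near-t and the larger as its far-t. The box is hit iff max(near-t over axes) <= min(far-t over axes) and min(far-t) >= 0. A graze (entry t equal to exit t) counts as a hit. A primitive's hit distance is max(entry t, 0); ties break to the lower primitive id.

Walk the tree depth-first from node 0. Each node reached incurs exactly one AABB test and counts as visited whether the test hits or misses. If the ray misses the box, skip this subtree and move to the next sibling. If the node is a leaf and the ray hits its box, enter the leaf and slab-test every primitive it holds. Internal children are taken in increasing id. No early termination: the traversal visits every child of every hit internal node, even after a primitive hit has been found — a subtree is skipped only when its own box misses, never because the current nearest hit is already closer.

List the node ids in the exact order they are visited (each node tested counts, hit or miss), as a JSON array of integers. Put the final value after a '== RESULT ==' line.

Walk:
N0 x:[-3,37] y:[21,34] z:[20,81/2] -> hit [21,34], descend [1, 8, 10, 11]
  N1 x:[12,36] y:[65/3,34] z:[32,40] -> hit [32,34], descend [4, 14, 15]
    N4 x:[13,36] y:[98/3,34] z:[32,67/2] -> hit [98/3,67/2] leaf, test {P1(miss), P19@t=33}
    N14 x:[24,28] y:[65/3,25] z:[67/2,40] -> miss, prune
    N15 x:[12,17] y:[70/3,76/3] z:[35,36] -> miss, prune
  N8 x:[24,37] y:[21,100/3] z:[21,65/2] -> hit [24,65/2], descend [7, 9, 12]
    N7 x:[24,28] y:[80/3,82/3] z:[59/2,65/2] -> miss, prune
    N9 x:[26,35] y:[21,26] z:[21,65/2] -> hit [26,26] leaf, test {P2(miss), P13(miss)}
    N12 x:[27,37] y:[91/3,100/3] z:[25,32] -> hit [91/3,32] leaf, test {P3(miss), P7@t=61/2}
  N10 x:[-2,22] y:[22,97/3] z:[20,59/2] -> hit [22,22], descend [3, 5, 6, 16]
    N3 x:[2,11] y:[85/3,31] z:[20,57/2] -> miss, prune
    N5 x:[-2,3] y:[22,67/3] z:[55/2,59/2] -> miss, prune
    N6 x:[18,22] y:[91/3,97/3] z:[45/2,25] -> miss, prune
    N16 x:[8,13] y:[25,27] z:[43/2,26] -> miss, prune
  N11 x:[-3,15] y:[67/3,31] z:[32,81/2] -> miss, prune

Summary -> nodes [0, 1, 4, 14, 15, 8, 7, 9, 12, 10, 3, 5, 6, 16, 11]; box-tests=15; leaf-entries=3; first=P7

== RESULT ==
[0, 1, 4, 14, 15, 8, 7, 9, 12, 10, 3, 5, 6, 16, 11]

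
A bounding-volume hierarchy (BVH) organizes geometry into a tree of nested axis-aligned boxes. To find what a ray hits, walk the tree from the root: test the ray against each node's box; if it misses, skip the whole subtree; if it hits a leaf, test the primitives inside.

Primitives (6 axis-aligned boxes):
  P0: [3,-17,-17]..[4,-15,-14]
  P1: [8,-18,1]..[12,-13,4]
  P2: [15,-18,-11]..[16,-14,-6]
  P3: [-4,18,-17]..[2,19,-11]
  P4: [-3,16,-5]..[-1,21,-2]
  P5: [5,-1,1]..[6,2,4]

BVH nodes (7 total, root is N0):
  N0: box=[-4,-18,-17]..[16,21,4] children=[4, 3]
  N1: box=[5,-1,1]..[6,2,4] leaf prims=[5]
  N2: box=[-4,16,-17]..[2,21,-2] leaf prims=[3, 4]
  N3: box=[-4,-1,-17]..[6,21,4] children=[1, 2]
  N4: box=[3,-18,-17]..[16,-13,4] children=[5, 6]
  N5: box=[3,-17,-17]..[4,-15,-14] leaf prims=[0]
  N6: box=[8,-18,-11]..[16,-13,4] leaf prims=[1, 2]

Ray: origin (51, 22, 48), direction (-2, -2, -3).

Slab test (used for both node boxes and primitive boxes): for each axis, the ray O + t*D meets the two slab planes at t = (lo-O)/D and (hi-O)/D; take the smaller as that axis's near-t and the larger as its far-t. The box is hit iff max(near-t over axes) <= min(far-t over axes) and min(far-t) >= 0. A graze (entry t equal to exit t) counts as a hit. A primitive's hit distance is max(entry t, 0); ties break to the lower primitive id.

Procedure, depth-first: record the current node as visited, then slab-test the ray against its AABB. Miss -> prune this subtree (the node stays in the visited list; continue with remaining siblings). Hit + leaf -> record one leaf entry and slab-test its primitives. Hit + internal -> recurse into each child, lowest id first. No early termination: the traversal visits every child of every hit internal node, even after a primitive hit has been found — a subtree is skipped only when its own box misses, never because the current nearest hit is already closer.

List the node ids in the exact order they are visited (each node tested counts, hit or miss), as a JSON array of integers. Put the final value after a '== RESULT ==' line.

Traverse from the root:
N0 x:[35/2,55/2] y:[1/2,20] z:[44/3,65/3] -> hit [35/2,20], descend [3, 4]
  N3 x:[45/2,55/2] y:[1/2,23/2] z:[44/3,65/3] -> miss, prune
  N4 x:[35/2,24] y:[35/2,20] z:[44/3,65/3] -> hit [35/2,20], descend [5, 6]
    N5 x:[47/2,24] y:[37/2,39/2] z:[62/3,65/3] -> miss, prune
    N6 x:[35/2,43/2] y:[35/2,20] z:[44/3,59/3] -> hit [35/2,59/3] leaf, test {P1(miss), P2@t=18}

5 AABB tests over nodes [0, 3, 4, 5, 6]; 1 leaf entered; closest P2.

== RESULT ==
[0, 3, 4, 5, 6]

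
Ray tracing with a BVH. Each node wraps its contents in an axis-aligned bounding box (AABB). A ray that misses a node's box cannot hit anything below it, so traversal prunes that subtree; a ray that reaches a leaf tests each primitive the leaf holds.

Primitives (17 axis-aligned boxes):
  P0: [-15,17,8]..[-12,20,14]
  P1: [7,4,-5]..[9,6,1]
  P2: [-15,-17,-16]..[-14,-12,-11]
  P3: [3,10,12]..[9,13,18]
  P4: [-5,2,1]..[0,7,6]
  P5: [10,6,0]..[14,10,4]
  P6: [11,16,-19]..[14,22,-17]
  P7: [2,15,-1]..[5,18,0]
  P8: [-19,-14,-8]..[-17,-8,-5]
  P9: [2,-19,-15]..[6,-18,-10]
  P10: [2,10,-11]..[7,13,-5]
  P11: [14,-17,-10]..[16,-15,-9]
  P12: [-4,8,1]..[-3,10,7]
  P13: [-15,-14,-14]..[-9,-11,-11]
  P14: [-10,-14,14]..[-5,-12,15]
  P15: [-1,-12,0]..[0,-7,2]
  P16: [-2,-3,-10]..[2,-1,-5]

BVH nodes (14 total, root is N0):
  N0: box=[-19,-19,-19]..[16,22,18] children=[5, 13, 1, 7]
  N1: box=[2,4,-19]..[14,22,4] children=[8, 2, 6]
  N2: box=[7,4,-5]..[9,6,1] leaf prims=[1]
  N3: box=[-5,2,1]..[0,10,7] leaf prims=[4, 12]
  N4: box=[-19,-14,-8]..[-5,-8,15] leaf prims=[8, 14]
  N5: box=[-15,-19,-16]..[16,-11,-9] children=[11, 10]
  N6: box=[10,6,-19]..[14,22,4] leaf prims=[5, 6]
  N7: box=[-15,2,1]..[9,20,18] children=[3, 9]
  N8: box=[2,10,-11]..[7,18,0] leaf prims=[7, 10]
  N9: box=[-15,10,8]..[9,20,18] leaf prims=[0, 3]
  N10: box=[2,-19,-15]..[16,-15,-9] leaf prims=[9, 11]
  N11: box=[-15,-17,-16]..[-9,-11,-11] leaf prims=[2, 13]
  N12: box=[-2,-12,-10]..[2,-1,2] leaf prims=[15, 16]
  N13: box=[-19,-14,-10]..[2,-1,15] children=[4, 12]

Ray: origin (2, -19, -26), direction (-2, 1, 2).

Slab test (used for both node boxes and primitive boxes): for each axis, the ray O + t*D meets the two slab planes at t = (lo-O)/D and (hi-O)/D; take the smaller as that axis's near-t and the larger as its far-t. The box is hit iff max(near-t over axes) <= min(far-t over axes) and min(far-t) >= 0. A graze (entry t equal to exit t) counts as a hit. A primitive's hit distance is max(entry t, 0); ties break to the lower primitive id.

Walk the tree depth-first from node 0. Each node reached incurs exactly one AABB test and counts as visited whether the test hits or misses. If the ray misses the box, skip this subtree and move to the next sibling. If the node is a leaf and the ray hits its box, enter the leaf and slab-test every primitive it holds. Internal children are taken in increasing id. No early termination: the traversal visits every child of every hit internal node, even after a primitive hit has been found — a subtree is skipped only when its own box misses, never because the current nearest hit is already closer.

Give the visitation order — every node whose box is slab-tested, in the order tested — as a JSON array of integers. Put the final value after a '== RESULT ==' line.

Trace the traversal:
N0 x:[-7,21/2] y:[0,41] z:[7/2,22] -> hit [7/2,21/2], descend [1, 5, 7, 13]
  N1 x:[-6,0] y:[23,41] z:[7/2,15] -> miss, prune
  N5 x:[-7,17/2] y:[0,8] z:[5,17/2] -> hit [5,8], descend [10, 11]
    N10 x:[-7,0] y:[0,4] z:[11/2,17/2] -> miss, prune
    N11 x:[11/2,17/2] y:[2,8] z:[5,15/2] -> hit [11/2,15/2] leaf, test {P2(miss), P13@t=6}
  N7 x:[-7/2,17/2] y:[21,39] z:[27/2,22] -> miss, prune
  N13 x:[0,21/2] y:[5,18] z:[8,41/2] -> hit [8,21/2], descend [4, 12]
    N4 x:[7/2,21/2] y:[5,11] z:[9,41/2] -> hit [9,21/2] leaf, test {P8@t=19/2, P14(miss)}
    N12 x:[0,2] y:[7,18] z:[8,14] -> miss, prune

order=[0, 1, 5, 10, 11, 7, 13, 4, 12]  |boxes|=9  |leaves|=2  hit=P13

== RESULT ==
[0, 1, 5, 10, 11, 7, 13, 4, 12]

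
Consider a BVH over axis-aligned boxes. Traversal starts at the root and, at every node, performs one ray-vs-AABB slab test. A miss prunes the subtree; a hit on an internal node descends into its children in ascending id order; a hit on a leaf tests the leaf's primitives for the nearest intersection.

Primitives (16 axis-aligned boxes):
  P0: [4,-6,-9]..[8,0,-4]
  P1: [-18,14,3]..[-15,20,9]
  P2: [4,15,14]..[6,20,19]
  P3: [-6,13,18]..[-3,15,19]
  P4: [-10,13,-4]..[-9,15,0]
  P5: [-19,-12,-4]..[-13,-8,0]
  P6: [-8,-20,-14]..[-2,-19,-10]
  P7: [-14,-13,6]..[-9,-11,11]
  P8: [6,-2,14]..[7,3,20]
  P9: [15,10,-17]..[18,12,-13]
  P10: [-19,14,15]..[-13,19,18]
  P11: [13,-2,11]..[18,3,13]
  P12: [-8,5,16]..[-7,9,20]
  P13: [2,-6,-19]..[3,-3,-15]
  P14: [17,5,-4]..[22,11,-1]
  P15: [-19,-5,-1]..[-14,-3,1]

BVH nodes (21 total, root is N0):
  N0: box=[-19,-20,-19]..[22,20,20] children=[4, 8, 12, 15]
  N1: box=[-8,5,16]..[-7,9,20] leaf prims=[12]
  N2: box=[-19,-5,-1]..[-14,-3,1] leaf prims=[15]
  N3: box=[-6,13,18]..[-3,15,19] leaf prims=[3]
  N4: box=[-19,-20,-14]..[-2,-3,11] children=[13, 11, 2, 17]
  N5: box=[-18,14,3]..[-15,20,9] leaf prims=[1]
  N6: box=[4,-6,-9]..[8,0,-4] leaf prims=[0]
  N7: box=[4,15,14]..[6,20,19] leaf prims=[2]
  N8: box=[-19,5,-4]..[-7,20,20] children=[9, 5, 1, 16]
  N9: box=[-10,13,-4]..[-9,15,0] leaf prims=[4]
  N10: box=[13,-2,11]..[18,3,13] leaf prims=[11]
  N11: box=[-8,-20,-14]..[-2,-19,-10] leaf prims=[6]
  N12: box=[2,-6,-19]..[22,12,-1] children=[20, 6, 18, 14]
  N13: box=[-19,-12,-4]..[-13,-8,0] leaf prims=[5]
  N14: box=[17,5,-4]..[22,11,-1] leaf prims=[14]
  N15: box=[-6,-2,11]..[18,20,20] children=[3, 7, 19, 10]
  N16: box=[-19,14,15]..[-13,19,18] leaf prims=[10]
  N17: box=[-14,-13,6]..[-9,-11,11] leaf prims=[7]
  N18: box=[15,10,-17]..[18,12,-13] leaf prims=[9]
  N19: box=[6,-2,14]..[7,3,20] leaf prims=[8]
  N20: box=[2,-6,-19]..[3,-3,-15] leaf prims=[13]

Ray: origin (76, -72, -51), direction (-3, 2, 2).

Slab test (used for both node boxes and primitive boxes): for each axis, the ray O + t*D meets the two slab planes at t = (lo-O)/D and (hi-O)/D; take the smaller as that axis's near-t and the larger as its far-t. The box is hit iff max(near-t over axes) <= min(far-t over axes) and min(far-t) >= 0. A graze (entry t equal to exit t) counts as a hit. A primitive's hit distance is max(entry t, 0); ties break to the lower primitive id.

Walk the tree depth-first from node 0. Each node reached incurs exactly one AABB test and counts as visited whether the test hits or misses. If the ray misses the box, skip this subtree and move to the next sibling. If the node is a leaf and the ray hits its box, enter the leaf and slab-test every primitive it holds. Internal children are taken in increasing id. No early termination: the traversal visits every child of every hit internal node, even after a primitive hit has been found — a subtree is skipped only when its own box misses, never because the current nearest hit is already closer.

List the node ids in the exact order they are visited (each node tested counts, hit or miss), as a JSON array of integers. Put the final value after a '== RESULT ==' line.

Trace the traversal:
N0 x:[18,95/3] y:[26,46] z:[16,71/2] -> hit [26,95/3], descend [4, 8, 12, 15]
  N4 x:[26,95/3] y:[26,69/2] z:[37/2,31] -> hit [26,31], descend [2, 11, 13, 17]
    N2 x:[30,95/3] y:[67/2,69/2] z:[25,26] -> miss, prune
    N11 x:[26,28] y:[26,53/2] z:[37/2,41/2] -> miss, prune
    N13 x:[89/3,95/3] y:[30,32] z:[47/2,51/2] -> miss, prune
    N17 x:[85/3,30] y:[59/2,61/2] z:[57/2,31] -> hit [59/2,30] leaf, test {P7@t=59/2}
  N8 x:[83/3,95/3] y:[77/2,46] z:[47/2,71/2] -> miss, prune
  N12 x:[18,74/3] y:[33,42] z:[16,25] -> miss, prune
  N15 x:[58/3,82/3] y:[35,46] z:[31,71/2] -> miss, prune

Visited [0, 4, 2, 11, 13, 17, 8, 12, 15]. Tests: 9 box, 1 leaf. Nearest: P7.

== RESULT ==
[0, 4, 2, 11, 13, 17, 8, 12, 15]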